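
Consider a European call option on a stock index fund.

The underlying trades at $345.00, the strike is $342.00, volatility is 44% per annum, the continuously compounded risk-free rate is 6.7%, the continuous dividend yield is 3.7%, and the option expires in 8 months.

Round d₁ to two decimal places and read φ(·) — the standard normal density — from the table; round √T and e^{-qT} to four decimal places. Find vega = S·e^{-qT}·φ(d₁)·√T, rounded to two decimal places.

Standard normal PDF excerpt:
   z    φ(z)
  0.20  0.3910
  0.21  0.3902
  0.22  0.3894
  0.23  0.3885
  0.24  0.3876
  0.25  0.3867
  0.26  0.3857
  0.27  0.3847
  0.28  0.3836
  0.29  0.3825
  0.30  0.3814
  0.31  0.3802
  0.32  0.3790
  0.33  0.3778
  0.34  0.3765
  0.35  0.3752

σ√T = 0.44 × 0.8165 = 0.3593
ln(S/K) + (r − q + σ²/2)T = ln(345/342) + (0.067 − 0.037 + 0.44²/2)·0.6667 = 0.0087 + 0.0845 = 0.0933
d₁ = 0.0933 / 0.3593 = 0.2596 ≈ 0.26
√T = √0.6667 = 0.8165
φ(d₁) = φ(0.26) = 0.3857
e^(−qT) = e^(−0.037·0.6667) = 0.9756
vega = S·e^(−qT)·φ(d₁)·√T = 345·0.9756·0.3857·0.8165 = 105.9978

106.00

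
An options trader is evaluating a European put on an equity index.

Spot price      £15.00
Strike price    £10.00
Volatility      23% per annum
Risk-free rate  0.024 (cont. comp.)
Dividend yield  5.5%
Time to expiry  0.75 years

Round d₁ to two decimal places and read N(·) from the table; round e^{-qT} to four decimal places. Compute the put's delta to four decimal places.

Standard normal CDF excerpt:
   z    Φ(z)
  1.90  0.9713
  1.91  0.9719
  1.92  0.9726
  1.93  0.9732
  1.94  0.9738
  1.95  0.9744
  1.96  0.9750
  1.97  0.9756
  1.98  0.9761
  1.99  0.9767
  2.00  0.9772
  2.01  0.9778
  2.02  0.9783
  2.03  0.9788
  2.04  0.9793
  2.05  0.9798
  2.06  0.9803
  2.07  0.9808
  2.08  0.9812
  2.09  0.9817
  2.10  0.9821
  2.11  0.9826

T = 0.75;  σ√T = 0.1992
d₁ = [ln(15/10) + (0.024 − 0.055 + 0.23²/2)·0.75] / 0.1992 = [0.4055 − 0.0034] / 0.1992 = 2.0185 which rounds to 2.02
N(d₁) = N(2.02) = 0.9783
Δ_put = e^(−qT)·(N(d₁) − 1) = 0.9596·(0.9783 − 1) = -0.0208

-0.0208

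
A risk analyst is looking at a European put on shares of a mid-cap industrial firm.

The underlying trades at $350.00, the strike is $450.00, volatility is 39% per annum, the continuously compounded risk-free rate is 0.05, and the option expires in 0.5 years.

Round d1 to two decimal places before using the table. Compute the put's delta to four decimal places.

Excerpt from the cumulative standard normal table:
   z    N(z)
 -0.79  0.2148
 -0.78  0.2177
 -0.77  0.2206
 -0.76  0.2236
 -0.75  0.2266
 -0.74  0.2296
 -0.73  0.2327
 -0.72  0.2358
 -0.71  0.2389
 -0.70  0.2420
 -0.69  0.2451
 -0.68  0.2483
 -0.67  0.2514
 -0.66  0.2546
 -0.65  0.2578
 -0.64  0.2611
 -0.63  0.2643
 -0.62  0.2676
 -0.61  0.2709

σ√T = 0.39·√0.5 = 0.2758
d₁ = [ln(350/450) + (0.05 + 0.39²/2)·0.5] / 0.2758 = [-0.2513 + 0.0630] / 0.2758 = -0.6828 → -0.68
N(d₁) = N(-0.68) = 0.2483
Δ_put = N(d₁) − 1 = 0.2483 − 1 = -0.7517

-0.7517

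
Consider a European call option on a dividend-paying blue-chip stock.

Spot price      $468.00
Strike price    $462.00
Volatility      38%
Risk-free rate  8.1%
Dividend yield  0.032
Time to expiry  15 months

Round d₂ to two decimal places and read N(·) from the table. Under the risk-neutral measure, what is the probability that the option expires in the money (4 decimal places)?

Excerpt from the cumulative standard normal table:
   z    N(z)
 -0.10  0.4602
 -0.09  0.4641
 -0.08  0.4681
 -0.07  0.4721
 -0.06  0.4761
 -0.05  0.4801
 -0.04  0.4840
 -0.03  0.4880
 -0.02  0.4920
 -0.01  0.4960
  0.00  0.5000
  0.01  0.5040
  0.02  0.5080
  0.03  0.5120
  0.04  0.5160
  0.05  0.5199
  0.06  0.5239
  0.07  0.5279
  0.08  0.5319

T = 1.25;  σ√T = 0.4249
d₁ = [ln(468/462) + (0.081 − 0.032 + 0.38²/2)·1.25] / 0.4249 = [0.0129 + 0.1515] / 0.4249 = 0.3870 ≈ 0.39
d₂ = d₁ − σ√T = 0.3870 − 0.4249 = -0.0379 ≈ -0.04
Pr(exercise) under Q = N(d₂) = 0.4840

0.4840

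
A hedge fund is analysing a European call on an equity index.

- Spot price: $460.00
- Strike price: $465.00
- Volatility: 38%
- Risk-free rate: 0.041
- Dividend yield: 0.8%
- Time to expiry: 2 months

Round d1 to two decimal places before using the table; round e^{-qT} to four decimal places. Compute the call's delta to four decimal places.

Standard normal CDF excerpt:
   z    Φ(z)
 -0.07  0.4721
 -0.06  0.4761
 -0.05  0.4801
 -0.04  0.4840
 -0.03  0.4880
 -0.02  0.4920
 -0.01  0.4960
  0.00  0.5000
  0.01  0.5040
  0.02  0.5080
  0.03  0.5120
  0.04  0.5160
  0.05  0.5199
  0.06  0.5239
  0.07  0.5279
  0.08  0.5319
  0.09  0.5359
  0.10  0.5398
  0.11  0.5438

σ√T = 0.38·√0.1667 = 0.1551
d₁ = [ln(460/465) + (0.041 − 0.008 + ½·0.38²)·0.1667] / (σ√T) = (-0.0108 + 0.0175) / 0.1551 = 0.0433 → 0.04
N(d₁) = N(0.04) = 0.5160
Δ_call = e^(−qT)·N(d₁) = 0.9987·0.5160 = 0.5153

0.5153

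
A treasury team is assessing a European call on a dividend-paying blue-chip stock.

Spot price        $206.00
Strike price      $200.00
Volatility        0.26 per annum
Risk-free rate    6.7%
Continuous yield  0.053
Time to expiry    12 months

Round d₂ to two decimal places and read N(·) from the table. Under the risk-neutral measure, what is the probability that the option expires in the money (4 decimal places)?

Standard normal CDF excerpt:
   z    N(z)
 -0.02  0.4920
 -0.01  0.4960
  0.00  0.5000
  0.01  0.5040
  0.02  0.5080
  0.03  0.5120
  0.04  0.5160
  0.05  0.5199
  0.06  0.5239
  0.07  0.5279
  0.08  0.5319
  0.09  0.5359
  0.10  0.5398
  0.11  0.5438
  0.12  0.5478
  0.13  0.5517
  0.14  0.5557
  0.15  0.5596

σ√T = 0.26·√1 = 0.2600
d₁ = [ln(206/200) + (0.067 − 0.053 + 0.26²/2)·1] / 0.2600 = [0.0296 + 0.0478] / 0.2600 = 0.2975 which rounds to 0.30
d₂ = d₁ − σ√T = 0.2975 − 0.2600 = 0.0375 which rounds to 0.04
Risk-neutral Pr[S_T > K] = N(d₂) = N(0.04) = 0.5160

0.5160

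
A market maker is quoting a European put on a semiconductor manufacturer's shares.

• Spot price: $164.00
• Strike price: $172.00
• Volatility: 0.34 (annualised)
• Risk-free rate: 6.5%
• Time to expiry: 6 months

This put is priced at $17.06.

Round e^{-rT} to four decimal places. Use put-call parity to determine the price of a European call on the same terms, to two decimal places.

$14.56

e^(−rT) = e^(−0.065·0.5) = 0.9680
Put-call parity: C − P = S − K·e^(−rT) = 164 − 172·0.9680 = 164 − 166.4960 = -2.4960
C = P + (C − P) = 17.06 + (-2.4960) = 14.5640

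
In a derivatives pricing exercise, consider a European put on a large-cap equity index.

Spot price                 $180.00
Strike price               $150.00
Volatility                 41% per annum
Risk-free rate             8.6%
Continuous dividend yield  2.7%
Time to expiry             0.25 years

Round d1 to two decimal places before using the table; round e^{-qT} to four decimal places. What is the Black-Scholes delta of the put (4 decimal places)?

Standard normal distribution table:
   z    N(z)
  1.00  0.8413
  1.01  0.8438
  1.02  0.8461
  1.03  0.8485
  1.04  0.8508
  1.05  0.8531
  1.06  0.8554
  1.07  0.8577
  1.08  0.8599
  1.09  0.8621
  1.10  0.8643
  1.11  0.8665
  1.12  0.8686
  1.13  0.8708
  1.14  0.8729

-0.1436

σ√T = 0.41·√0.25 = 0.2050
d₁ = [ln(180/150) + (0.086 − 0.027 + 0.41²/2)·0.25] / 0.2050 = [0.1823 + 0.0358] / 0.2050 = 1.0638 → 1.06
N(d₁) = N(1.06) = 0.8554
Δ_put = exp(−qT)·(N(d₁) − 1) = 0.9933·(0.8554 − 1) = -0.1436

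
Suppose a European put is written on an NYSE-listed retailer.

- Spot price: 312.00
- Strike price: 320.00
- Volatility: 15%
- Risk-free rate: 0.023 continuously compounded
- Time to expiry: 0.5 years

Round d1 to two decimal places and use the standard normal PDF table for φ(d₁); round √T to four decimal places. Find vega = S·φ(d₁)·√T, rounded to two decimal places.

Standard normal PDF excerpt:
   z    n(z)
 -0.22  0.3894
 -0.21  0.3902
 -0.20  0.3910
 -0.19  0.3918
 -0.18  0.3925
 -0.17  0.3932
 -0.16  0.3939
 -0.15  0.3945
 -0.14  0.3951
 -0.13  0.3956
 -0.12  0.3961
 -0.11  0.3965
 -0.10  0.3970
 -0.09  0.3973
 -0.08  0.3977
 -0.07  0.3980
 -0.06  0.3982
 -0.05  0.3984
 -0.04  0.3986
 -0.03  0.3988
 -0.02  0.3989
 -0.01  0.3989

T = 0.5;  σ√T = 0.1061
d₁ = [ln(312/320) + (0.023 + 0.15²/2)·0.5] / 0.1061 = [-0.0253 + 0.0171] / 0.1061 = -0.0772 ≈ -0.08
√T = √0.5 = 0.7071
φ(d₁) = φ(-0.08) = 0.3977
vega = S·φ(d₁)·√T = 312·0.3977·0.7071 = 87.7387
(Call and put vega coincide under Black-Scholes.)

87.74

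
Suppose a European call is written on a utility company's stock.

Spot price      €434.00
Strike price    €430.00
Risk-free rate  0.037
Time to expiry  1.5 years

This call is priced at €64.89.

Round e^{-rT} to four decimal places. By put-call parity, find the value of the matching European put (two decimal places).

€37.67

exp(−rT) = exp(−0.037·1.5) = 0.9460
Put-call parity: C − P = S − K·e^(−rT) = 434 − 430·0.9460 = 434 − 406.7800 = 27.2200
P = C − (C − P) = 64.89 − (27.2200) = 37.6700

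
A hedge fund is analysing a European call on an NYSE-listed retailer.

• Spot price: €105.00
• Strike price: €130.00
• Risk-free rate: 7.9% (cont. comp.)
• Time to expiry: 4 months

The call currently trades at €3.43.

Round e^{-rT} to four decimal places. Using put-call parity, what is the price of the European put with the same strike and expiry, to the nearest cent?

exp(−rT) = exp(−0.079·0.3333) = 0.9740
Put-call parity: C − P = S − K·e^(−rT) = 105 − 130·0.9740 = 105 − 126.6200 = -21.6200
P = C − (C − P) = 3.43 − (-21.6200) = 25.0500

€25.05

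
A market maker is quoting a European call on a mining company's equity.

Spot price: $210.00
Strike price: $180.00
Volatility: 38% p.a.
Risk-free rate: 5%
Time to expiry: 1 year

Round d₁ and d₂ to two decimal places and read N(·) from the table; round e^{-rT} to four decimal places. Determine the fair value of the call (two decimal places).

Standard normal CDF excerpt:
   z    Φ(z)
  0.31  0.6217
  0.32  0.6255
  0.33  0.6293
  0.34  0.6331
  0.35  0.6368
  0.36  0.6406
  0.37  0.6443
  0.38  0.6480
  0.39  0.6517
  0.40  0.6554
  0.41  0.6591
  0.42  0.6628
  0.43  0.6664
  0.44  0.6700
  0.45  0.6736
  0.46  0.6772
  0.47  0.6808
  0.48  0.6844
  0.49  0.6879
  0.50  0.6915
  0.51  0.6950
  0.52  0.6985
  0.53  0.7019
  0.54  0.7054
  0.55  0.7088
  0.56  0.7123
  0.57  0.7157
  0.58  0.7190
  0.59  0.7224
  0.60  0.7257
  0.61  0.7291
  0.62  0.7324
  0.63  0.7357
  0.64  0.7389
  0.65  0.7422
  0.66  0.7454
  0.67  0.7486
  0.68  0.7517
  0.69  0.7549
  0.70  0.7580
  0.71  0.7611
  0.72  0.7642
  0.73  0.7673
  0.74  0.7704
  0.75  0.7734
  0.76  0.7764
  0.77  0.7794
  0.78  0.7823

σ√T = 0.38 × 1.0000 = 0.3800
d₁ = [ln(210/180) + (0.05 + 0.38²/2)·1] / 0.3800 = [0.1542 + 0.1222] / 0.3800 = 0.7272 ⇒ 0.73
d₂ = d₁ − σ√T = 0.7272 − 0.3800 = 0.3472 ⇒ 0.35
e^(−rT) = e^(−0.05·1) = 0.9512
N(d₁) = N(0.73) = 0.7673;  N(d₂) = N(0.35) = 0.6368
C = 210·0.7673 − 180·0.9512·0.6368 = 161.1330 − 109.0303 = 52.1027

$52.10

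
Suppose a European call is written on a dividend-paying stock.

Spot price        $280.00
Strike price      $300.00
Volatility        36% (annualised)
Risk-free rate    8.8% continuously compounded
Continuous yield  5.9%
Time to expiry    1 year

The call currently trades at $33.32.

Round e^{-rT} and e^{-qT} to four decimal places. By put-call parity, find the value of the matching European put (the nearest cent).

exp(−qT) = exp(−0.059·1) = 0.9427;  exp(−rT) = exp(−0.088·1) = 0.9158
Put-call parity: C − P = S·e^(−qT) − K·e^(−rT) = 280·0.9427 − 300·0.9158 = 263.9560 − 274.7400 = -10.7840
P = C − (C − P) = 33.32 − (-10.7840) = 44.1040

$44.10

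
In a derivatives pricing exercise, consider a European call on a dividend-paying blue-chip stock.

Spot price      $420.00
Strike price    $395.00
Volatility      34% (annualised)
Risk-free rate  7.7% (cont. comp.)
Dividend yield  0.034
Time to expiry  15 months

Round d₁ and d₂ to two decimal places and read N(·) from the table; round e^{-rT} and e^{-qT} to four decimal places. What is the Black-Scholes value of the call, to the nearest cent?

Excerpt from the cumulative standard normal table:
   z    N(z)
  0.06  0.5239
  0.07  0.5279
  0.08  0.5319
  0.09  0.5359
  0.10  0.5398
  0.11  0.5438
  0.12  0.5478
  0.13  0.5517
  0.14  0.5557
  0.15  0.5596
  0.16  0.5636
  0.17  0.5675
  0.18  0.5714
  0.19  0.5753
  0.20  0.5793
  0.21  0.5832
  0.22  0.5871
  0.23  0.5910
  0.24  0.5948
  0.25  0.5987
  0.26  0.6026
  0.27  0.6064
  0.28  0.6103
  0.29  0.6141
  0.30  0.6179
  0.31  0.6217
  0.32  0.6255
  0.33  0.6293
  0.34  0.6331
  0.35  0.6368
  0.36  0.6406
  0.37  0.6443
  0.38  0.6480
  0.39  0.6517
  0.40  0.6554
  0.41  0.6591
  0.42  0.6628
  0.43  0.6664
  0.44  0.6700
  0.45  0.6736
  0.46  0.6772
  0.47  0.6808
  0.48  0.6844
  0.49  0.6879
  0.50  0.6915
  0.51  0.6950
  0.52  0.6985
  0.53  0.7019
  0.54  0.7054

T = 1.25;  σ√T = 0.3801
d₁ = [ln(420/395) + (0.077 − 0.034 + ½·0.34²)·1.25] / (σ√T) = (0.0614 + 0.1260) / 0.3801 = 0.4929 → 0.49
d₂ = 0.4929 − 0.3801 = 0.1128 → 0.11
e^(−qT) = e^(−0.034·1.25) = 0.9584;  e^(−rT) = e^(−0.077·1.25) = 0.9082
N(d₁) = N(0.49) = 0.6879;  N(d₂) = N(0.11) = 0.5438
C = 420·0.9584·0.6879 − 395·0.9082·0.5438 = 276.8990 − 195.0823 = 81.8167

$81.82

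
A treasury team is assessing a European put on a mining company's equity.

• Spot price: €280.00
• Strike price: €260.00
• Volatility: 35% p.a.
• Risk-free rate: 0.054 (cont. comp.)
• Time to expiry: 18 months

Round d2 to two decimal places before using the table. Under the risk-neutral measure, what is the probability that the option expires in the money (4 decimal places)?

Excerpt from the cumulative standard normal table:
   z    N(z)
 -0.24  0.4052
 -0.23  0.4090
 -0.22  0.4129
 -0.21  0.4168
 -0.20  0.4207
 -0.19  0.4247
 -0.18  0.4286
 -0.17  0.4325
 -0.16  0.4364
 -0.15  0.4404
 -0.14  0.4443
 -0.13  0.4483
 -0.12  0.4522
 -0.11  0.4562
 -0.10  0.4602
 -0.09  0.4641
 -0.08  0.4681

0.4404

σ√T = 0.35·√1.5 = 0.4287
ln(S/K) + (r + σ²/2)T = ln(280/260) + (0.054 + 0.35²/2)·1.5 = 0.0741 + 0.1729 = 0.2470
d₁ = 0.2470 / 0.4287 = 0.5762 which rounds to 0.58
d₂ = d₁ − σ√T = 0.5762 − 0.4287 = 0.1475 which rounds to 0.15
Risk-neutral Pr[S_T < K] = N(−d₂) = N(-0.15) = 0.4404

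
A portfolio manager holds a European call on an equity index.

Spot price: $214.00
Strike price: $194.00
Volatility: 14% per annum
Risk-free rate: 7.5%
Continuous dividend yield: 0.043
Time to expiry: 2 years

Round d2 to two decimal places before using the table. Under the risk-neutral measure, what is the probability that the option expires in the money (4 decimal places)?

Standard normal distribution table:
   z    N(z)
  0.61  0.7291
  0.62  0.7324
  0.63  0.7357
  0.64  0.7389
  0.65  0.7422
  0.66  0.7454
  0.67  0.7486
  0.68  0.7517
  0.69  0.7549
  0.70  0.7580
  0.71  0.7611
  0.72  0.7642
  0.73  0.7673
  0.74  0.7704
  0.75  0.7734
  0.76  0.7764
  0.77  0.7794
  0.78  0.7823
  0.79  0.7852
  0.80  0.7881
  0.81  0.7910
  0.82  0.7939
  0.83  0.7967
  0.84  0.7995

σ√T = 0.14 × 1.4142 = 0.1980
d₁ = [ln(214/194) + (0.075 − 0.043 + ½·0.14²)·2] / (σ√T) = (0.0981 + 0.0836) / 0.1980 = 0.9178 → 0.92
d₂ = 0.9178 − 0.1980 = 0.7198 → 0.72
Pr(exercise) under Q = N(d₂) = 0.7642

0.7642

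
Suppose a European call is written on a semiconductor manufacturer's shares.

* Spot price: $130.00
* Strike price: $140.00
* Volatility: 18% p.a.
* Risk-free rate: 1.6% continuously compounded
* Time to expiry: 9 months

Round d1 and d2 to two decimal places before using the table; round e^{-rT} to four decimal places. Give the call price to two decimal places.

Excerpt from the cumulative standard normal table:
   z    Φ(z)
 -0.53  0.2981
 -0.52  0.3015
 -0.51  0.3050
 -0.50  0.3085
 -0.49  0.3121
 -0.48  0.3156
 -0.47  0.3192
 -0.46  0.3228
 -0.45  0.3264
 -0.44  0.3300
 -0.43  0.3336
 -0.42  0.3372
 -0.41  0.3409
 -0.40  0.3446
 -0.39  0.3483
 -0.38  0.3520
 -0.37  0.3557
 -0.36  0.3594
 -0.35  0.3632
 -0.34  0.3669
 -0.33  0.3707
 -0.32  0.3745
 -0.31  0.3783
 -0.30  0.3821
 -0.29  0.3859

$5.03

σ√T = 0.18·√0.75 = 0.1559
d₁ = [ln(130/140) + (0.016 + 0.18²/2)·0.75] / 0.1559 = [-0.0741 + 0.0241] / 0.1559 = -0.3205 ≈ -0.32
d₂ = d₁ − σ√T = -0.3205 − 0.1559 = -0.4764 ≈ -0.48
exp(−rT) = exp(−0.016·0.75) = 0.9881
N(d₁) = N(-0.32) = 0.3745;  N(d₂) = N(-0.48) = 0.3156
C = 130·0.3745 − 140·0.9881·0.3156 = 48.6850 − 43.6582 = 5.0268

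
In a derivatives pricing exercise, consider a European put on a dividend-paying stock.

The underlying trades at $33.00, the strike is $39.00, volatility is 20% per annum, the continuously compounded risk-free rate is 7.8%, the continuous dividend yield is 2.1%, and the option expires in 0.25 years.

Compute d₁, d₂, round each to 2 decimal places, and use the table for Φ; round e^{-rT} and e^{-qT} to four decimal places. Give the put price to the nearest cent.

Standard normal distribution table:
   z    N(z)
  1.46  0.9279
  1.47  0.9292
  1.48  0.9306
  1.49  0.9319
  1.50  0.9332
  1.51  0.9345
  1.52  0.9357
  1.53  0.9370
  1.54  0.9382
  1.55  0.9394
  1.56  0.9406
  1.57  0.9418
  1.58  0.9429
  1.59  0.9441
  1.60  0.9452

σ√T = 0.2·√0.25 = 0.1000
d₁ = [ln(33/39) + (0.078 − 0.021 + 0.2²/2)·0.25] / 0.1000 = [-0.1671 + 0.0192] / 0.1000 = -1.4780 which rounds to -1.48
d₂ = d₁ − σ√T = -1.4780 − 0.1000 = -1.5780 which rounds to -1.58
exp(−qT) = exp(−0.021·0.25) = 0.9948;  exp(−rT) = exp(−0.078·0.25) = 0.9807
N(−d₂) = N(1.58) = 0.9429;  N(−d₁) = N(1.48) = 0.9306
P = 39·0.9807·0.9429 − 33·0.9948·0.9306 = 36.0634 − 30.5501 = 5.5133

$5.51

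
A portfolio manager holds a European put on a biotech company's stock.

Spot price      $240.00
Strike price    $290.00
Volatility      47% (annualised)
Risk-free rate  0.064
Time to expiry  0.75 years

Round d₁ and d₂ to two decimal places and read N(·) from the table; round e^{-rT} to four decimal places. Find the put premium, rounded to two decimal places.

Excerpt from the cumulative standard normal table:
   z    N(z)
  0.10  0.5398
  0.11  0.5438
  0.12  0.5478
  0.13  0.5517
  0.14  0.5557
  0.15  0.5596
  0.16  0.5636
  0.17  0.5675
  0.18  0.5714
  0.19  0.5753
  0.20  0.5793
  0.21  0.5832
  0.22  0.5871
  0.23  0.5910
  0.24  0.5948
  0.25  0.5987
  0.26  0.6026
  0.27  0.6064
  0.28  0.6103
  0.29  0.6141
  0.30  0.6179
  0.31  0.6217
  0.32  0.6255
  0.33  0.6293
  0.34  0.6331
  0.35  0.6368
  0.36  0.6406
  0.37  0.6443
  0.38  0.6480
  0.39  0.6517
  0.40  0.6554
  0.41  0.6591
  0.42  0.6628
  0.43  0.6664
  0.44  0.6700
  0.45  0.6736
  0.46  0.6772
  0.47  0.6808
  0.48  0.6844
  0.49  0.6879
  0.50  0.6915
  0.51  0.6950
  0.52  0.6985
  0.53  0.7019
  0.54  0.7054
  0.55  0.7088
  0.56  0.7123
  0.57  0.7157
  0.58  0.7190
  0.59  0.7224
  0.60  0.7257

$62.54

T = 0.75;  σ√T = 0.4070
d₁ = [ln(240/290) + (0.064 + 0.47²/2)·0.75] / 0.4070 = [-0.1892 + 0.1308] / 0.4070 = -0.1435 which rounds to -0.14
d₂ = d₁ − σ√T = -0.1435 − 0.4070 = -0.5505 which rounds to -0.55
exp(−rT) = exp(−0.064·0.75) = 0.9531
N(−d₂) = N(0.55) = 0.7088;  N(−d₁) = N(0.14) = 0.5557
P = 290·0.9531·0.7088 − 240·0.5557 = 195.9116 − 133.3680 = 62.5436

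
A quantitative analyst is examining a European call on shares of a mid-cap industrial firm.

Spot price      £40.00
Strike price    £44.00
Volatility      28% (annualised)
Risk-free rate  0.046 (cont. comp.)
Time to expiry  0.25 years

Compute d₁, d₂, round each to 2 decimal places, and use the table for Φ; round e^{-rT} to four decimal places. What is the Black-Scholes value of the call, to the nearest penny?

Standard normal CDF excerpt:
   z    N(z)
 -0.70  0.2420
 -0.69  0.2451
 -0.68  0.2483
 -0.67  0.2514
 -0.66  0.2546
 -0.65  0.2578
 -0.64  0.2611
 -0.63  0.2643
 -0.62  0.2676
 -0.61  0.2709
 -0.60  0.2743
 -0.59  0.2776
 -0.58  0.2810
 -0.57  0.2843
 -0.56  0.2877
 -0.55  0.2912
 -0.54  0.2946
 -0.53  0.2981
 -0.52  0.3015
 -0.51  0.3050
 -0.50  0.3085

T = 0.25;  σ√T = 0.1400
d₁ = [ln(40/44) + (0.046 + 0.28²/2)·0.25] / 0.1400 = [-0.0953 + 0.0213] / 0.1400 = -0.5286 → -0.53
d₂ = d₁ − σ√T = -0.5286 − 0.1400 = -0.6686 → -0.67
e^(−rT) = e^(−0.046·0.25) = 0.9886
N(d₁) = N(-0.53) = 0.2981;  N(d₂) = N(-0.67) = 0.2514
C = 40·0.2981 − 44·0.9886·0.2514 = 11.9240 − 10.9355 = 0.9885

£0.99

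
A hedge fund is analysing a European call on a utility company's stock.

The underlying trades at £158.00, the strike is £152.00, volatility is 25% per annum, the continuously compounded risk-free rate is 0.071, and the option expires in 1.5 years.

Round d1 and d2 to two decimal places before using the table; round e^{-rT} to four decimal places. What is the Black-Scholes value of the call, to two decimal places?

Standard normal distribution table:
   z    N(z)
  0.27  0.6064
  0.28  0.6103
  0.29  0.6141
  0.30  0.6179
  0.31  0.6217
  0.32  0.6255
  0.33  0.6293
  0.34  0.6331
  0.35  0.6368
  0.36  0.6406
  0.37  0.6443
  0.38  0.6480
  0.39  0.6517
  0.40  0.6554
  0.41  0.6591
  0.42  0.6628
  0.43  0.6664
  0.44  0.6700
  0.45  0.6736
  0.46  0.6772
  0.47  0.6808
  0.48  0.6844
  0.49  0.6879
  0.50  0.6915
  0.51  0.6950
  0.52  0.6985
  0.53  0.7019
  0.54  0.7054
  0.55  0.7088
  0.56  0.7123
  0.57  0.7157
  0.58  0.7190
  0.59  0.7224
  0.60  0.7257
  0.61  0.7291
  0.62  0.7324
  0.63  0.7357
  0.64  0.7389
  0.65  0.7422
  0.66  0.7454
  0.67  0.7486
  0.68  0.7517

T = 1.5;  σ√T = 0.3062
ln(S/K) + (r + σ²/2)T = ln(158/152) + (0.071 + 0.25²/2)·1.5 = 0.0387 + 0.1534 = 0.1921
d₁ = 0.1921 / 0.3062 = 0.6274 ≈ 0.63
d₂ = d₁ − σ√T = 0.6274 − 0.3062 = 0.3212 ≈ 0.32
e^(−rT) = e^(−0.071·1.5) = 0.8990
N(d₁) = N(0.63) = 0.7357;  N(d₂) = N(0.32) = 0.6255
C = 158·0.7357 − 152·0.8990·0.6255 = 116.2406 − 85.4733 = 30.7673

£30.77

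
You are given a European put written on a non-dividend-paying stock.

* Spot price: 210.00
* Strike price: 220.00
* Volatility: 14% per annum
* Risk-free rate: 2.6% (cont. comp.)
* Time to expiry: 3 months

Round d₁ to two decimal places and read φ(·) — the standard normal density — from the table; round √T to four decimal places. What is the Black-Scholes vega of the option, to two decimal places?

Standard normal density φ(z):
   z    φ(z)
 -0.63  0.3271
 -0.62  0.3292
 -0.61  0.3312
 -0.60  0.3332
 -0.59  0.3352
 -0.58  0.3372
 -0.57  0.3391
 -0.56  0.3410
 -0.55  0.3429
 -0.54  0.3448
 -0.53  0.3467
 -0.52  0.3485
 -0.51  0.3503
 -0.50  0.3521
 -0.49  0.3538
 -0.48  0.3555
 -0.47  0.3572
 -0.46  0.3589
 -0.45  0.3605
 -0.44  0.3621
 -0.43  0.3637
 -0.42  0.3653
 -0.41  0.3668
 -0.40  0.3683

36.20

σ√T = 0.14·√0.25 = 0.0700
d₁ = [ln(210/220) + (0.026 + ½·0.14²)·0.25] / (σ√T) = (-0.0465 + 0.0089) / 0.0700 = -0.5367 which rounds to -0.54
√T = √0.25 = 0.5000
φ(d₁) = φ(-0.54) = 0.3448
vega = S·φ(d₁)·√T = 210·0.3448·0.5000 = 36.2040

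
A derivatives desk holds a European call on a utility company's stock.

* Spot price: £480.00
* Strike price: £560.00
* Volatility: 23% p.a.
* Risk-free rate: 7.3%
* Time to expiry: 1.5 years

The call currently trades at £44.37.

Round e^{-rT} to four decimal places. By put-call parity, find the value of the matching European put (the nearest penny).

exp(−rT) = exp(−0.073·1.5) = 0.8963
Put-call parity: C − P = S − K·e^(−rT) = 480 − 560·0.8963 = 480 − 501.9280 = -21.9280
P = C − (C − P) = 44.37 − (-21.9280) = 66.2980

£66.30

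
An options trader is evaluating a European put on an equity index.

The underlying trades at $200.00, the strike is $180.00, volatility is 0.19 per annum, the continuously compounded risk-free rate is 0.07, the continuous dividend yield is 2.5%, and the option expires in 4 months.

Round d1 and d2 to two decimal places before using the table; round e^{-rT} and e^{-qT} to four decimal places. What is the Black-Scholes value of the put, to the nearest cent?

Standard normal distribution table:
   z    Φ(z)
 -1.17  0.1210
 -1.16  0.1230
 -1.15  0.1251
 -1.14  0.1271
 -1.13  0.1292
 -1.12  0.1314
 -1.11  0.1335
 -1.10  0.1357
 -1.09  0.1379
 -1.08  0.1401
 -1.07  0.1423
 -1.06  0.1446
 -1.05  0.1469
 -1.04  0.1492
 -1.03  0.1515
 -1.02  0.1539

σ√T = 0.19·√0.3333 = 0.1097
d₁ = [ln(200/180) + (0.07 − 0.025 + 0.19²/2)·0.3333] / 0.1097 = [0.1054 + 0.0210] / 0.1097 = 1.1521 which rounds to 1.15
d₂ = d₁ − σ√T = 1.1521 − 0.1097 = 1.0424 which rounds to 1.04
e^(−qT) = e^(−0.025·0.3333) = 0.9917;  e^(−rT) = e^(−0.07·0.3333) = 0.9769
N(−d₂) = N(-1.04) = 0.1492;  N(−d₁) = N(-1.15) = 0.1251
P = 180·0.9769·0.1492 − 200·0.9917·0.1251 = 26.2356 − 24.8123 = 1.4233

$1.42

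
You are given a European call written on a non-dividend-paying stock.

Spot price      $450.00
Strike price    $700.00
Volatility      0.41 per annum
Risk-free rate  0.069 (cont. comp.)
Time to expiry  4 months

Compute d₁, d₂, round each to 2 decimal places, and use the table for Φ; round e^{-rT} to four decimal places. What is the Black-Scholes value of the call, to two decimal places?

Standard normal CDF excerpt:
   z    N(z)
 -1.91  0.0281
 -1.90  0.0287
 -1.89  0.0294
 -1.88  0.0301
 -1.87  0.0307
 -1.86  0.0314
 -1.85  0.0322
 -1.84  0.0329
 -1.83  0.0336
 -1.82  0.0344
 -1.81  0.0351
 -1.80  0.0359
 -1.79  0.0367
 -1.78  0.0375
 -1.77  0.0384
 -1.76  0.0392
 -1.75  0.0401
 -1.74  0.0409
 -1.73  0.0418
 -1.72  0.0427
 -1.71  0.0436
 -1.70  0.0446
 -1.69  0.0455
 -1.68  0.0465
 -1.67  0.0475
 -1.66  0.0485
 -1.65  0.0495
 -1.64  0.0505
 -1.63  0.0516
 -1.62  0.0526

$2.16

σ√T = 0.41 × 0.5774 = 0.2367
ln(S/K) + (r + σ²/2)T = ln(450/700) + (0.069 + 0.41²/2)·0.3333 = -0.4418 + 0.0510 = -0.3908
d₁ = -0.3908 / 0.2367 = -1.6510 ⇒ -1.65
d₂ = d₁ − σ√T = -1.6510 − 0.2367 = -1.8877 ⇒ -1.89
e^(−rT) = e^(−0.069·0.3333) = 0.9773
N(d₁) = N(-1.65) = 0.0495;  N(d₂) = N(-1.89) = 0.0294
C = 450·0.0495 − 700·0.9773·0.0294 = 22.2750 − 20.1128 = 2.1622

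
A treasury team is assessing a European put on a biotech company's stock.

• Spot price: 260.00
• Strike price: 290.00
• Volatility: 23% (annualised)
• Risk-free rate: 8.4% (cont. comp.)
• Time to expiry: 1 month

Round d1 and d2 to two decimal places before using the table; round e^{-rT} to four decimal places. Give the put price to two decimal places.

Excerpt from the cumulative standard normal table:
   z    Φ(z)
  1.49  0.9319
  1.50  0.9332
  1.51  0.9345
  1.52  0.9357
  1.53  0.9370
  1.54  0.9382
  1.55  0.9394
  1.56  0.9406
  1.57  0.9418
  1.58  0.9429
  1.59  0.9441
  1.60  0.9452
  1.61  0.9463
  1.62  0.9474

σ√T = 0.23·√0.08333 = 0.0664
d₁ = [ln(260/290) + (0.084 + 0.23²/2)·0.08333] / 0.0664 = [-0.1092 + 0.0092] / 0.0664 = -1.5061 ⇒ -1.51
d₂ = d₁ − σ√T = -1.5061 − 0.0664 = -1.5725 ⇒ -1.57
exp(−rT) = exp(−0.084·0.08333) = 0.9930
P = 290·0.9930·N(1.57) − 260·N(1.51) = 290·0.9930·0.9418 − 260·0.9345 = 271.2101 − 242.9700 = 28.2401

28.24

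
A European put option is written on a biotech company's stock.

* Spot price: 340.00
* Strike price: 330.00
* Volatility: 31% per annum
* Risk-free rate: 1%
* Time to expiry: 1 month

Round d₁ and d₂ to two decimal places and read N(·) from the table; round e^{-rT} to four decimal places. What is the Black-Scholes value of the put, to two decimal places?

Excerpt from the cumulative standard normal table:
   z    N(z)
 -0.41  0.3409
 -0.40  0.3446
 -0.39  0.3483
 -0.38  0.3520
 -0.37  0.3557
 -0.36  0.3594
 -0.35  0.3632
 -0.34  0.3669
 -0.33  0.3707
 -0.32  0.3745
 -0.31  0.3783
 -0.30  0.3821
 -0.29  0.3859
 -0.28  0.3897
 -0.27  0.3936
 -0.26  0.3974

7.57

σ√T = 0.31·√0.08333 = 0.0895
ln(S/K) + (r + σ²/2)T = ln(340/330) + (0.01 + 0.31²/2)·0.08333 = 0.0299 + 0.0048 = 0.0347
d₁ = 0.0347 / 0.0895 = 0.3876 → 0.39
d₂ = d₁ − σ√T = 0.3876 − 0.0895 = 0.2982 → 0.30
exp(−rT) = exp(−0.01·0.08333) = 0.9992
N(−d₂) = N(-0.30) = 0.3821;  N(−d₁) = N(-0.39) = 0.3483
P = 330·0.9992·0.3821 − 340·0.3483 = 125.9921 − 118.4220 = 7.5701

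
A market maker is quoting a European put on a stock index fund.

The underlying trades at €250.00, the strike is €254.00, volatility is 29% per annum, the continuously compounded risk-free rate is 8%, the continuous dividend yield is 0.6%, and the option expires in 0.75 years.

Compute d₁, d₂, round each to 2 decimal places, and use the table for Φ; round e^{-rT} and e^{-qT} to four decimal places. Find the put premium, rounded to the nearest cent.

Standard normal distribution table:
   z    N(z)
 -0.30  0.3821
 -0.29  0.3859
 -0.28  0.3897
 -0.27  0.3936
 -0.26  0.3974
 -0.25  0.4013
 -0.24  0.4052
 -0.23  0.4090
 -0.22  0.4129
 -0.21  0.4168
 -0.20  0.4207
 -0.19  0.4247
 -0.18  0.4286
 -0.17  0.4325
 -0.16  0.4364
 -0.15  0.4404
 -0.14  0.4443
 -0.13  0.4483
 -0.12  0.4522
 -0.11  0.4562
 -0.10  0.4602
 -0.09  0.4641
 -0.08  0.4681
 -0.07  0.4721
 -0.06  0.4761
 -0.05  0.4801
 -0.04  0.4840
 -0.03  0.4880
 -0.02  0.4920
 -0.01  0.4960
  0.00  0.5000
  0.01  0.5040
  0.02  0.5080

€19.75

σ√T = 0.29 × 0.8660 = 0.2511
d₁ = [ln(250/254) + (0.08 − 0.006 + 0.29²/2)·0.75] / 0.2511 = [-0.0159 + 0.0870] / 0.2511 = 0.2834 ⇒ 0.28
d₂ = d₁ − σ√T = 0.2834 − 0.2511 = 0.0322 ⇒ 0.03
e^(−qT) = e^(−0.006·0.75) = 0.9955;  e^(−rT) = e^(−0.08·0.75) = 0.9418
N(−d₂) = N(-0.03) = 0.4880;  N(−d₁) = N(-0.28) = 0.3897
P = 254·0.9418·0.4880 − 250·0.9955·0.3897 = 116.7380 − 96.9866 = 19.7514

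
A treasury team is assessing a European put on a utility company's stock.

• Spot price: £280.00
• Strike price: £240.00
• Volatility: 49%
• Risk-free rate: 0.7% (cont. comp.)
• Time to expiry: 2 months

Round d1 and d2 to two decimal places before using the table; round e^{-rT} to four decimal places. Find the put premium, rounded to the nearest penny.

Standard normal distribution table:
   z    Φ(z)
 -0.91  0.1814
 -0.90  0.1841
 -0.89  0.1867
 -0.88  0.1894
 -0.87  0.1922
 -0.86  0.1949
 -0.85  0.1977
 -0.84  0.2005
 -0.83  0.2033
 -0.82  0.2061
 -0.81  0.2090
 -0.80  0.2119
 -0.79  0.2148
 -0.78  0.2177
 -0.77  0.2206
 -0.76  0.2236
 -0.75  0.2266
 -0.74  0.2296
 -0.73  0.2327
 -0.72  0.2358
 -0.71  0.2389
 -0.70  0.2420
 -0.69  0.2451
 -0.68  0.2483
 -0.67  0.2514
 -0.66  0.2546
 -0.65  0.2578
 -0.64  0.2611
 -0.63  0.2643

£6.49

σ√T = 0.49 × 0.4082 = 0.2000
ln(S/K) + (r + σ²/2)T = ln(280/240) + (0.007 + 0.49²/2)·0.1667 = 0.1542 + 0.0212 = 0.1753
d₁ = 0.1753 / 0.2000 = 0.8764 ≈ 0.88
d₂ = d₁ − σ√T = 0.8764 − 0.2000 = 0.6764 ≈ 0.68
exp(−rT) = exp(−0.007·0.1667) = 0.9988
P = 240·0.9988·N(-0.68) − 280·N(-0.88) = 240·0.9988·0.2483 − 280·0.1894 = 59.5205 − 53.0320 = 6.4885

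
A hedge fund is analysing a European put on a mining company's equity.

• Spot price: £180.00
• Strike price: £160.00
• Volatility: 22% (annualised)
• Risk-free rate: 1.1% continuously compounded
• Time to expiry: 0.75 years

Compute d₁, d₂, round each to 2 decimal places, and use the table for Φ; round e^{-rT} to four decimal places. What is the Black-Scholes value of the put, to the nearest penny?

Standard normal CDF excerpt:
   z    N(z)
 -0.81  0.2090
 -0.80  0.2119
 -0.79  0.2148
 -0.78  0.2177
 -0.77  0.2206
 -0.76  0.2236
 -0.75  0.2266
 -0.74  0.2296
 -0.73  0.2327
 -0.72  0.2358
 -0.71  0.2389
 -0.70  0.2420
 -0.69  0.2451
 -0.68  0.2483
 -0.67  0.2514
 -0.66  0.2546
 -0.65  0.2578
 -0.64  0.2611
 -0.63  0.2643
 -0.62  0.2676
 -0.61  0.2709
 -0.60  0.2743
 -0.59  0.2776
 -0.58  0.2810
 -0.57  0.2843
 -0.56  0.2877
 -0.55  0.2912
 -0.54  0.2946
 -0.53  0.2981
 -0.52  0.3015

σ√T = 0.22 × 0.8660 = 0.1905
d₁ = [ln(180/160) + (0.011 + 0.22²/2)·0.75] / 0.1905 = [0.1178 + 0.0264] / 0.1905 = 0.7568 ≈ 0.76
d₂ = d₁ − σ√T = 0.7568 − 0.1905 = 0.5662 ≈ 0.57
e^(−rT) = e^(−0.011·0.75) = 0.9918
P = 160·0.9918·N(-0.57) − 180·N(-0.76) = 160·0.9918·0.2843 − 180·0.2236 = 45.1150 − 40.2480 = 4.8670

£4.87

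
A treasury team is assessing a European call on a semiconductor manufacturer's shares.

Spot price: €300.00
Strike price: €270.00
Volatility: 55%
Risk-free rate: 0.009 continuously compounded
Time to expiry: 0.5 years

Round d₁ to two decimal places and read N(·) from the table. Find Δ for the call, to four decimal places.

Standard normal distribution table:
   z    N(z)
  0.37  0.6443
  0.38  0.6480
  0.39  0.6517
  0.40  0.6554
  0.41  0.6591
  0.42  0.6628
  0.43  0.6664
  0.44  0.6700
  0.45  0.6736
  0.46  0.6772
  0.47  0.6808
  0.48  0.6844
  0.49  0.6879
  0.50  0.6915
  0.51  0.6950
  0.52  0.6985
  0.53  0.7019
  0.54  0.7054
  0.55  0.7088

0.6844

T = 0.5;  σ√T = 0.3889
ln(S/K) + (r + σ²/2)T = ln(300/270) + (0.009 + 0.55²/2)·0.5 = 0.1054 + 0.0801 = 0.1855
d₁ = 0.1855 / 0.3889 = 0.4769 → 0.48
N(d₁) = N(0.48) = 0.6844
Δ_call = N(d₁) = 0.6844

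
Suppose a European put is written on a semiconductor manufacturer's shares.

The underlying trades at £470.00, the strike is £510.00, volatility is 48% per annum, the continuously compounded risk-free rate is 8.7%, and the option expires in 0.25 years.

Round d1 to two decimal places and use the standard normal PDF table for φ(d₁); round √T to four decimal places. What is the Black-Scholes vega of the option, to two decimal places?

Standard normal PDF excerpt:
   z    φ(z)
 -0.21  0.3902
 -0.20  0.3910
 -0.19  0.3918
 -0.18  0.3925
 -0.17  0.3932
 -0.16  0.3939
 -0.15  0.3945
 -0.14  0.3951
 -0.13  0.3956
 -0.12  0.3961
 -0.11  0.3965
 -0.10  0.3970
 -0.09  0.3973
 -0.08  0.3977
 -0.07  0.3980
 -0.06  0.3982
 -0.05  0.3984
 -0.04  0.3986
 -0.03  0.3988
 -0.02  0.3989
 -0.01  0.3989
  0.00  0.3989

92.97

σ√T = 0.48·√0.25 = 0.2400
ln(S/K) + (r + σ²/2)T = ln(470/510) + (0.087 + 0.48²/2)·0.25 = -0.0817 + 0.0505 = -0.0311
d₁ = -0.0311 / 0.2400 = -0.1297 which rounds to -0.13
√T = √0.25 = 0.5000
φ(d₁) = φ(-0.13) = 0.3956
vega = S·φ(d₁)·√T = 470·0.3956·0.5000 = 92.9660
(Call and put vega coincide under Black-Scholes.)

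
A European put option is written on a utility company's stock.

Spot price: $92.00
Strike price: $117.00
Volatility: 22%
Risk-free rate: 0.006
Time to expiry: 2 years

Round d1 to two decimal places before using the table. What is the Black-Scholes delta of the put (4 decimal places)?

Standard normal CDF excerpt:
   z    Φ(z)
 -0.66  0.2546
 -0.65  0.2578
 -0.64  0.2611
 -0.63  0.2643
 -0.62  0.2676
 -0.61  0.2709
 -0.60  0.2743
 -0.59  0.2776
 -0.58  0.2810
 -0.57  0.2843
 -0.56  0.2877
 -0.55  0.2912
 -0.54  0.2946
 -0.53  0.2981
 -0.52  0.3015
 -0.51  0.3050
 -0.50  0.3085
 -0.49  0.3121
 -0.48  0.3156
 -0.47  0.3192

T = 2;  σ√T = 0.3111
d₁ = [ln(92/117) + (0.006 + ½·0.22²)·2] / (σ√T) = (-0.2404 + 0.0604) / 0.3111 = -0.5785 which rounds to -0.58
N(d₁) = N(-0.58) = 0.2810
Δ_put = N(d₁) − 1 = 0.2810 − 1 = -0.7190

-0.7190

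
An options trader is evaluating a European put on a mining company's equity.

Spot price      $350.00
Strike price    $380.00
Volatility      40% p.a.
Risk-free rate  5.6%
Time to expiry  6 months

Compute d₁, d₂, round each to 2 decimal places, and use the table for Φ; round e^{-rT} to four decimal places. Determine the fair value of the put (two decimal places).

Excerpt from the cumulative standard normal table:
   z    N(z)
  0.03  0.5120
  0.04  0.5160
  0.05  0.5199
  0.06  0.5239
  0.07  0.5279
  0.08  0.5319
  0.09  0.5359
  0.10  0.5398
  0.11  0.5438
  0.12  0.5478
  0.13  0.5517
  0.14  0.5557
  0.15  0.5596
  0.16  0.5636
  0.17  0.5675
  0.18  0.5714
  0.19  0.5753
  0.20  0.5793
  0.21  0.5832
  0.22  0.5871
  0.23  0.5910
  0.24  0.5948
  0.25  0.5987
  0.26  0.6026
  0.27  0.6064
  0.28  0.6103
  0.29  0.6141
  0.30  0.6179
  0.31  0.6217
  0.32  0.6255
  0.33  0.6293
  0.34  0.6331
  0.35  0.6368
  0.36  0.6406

σ√T = 0.4·√0.5 = 0.2828
d₁ = [ln(350/380) + (0.056 + 0.4²/2)·0.5] / 0.2828 = [-0.0822 + 0.0680] / 0.2828 = -0.0503 ≈ -0.05
d₂ = d₁ − σ√T = -0.0503 − 0.2828 = -0.3332 ≈ -0.33
exp(−rT) = exp(−0.056·0.5) = 0.9724
P = 380·0.9724·N(0.33) − 350·N(0.05) = 380·0.9724·0.6293 − 350·0.5199 = 232.5339 − 181.9650 = 50.5689

$50.57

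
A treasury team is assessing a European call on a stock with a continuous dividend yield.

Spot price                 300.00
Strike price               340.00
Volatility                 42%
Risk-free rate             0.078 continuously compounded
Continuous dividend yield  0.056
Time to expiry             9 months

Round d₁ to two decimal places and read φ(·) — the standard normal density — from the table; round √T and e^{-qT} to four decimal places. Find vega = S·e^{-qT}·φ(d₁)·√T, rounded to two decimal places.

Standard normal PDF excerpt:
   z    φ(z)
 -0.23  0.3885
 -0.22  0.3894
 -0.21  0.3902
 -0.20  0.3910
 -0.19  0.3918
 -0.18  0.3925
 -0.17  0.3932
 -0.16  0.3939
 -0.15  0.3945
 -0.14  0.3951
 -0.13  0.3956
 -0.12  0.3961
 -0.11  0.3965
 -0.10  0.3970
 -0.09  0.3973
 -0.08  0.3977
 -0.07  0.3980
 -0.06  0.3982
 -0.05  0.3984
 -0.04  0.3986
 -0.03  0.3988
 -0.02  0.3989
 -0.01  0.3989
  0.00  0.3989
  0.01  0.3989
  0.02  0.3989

T = 0.75;  σ√T = 0.3637
d₁ = [ln(300/340) + (0.078 − 0.056 + 0.42²/2)·0.75] / 0.3637 = [-0.1252 + 0.0827] / 0.3637 = -0.1169 ≈ -0.12
√T = √0.75 = 0.8660
φ(d₁) = φ(-0.12) = 0.3961
exp(−qT) = exp(−0.056·0.75) = 0.9589
vega = S·exp(−qT)·φ(d₁)·√T = 300·0.9589·0.3961·0.8660 = 98.6773

98.68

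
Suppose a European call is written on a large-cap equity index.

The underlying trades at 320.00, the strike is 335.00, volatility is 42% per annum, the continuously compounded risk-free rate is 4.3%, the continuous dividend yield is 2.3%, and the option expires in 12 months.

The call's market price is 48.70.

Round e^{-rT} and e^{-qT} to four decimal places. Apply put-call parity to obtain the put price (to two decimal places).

exp(−qT) = exp(−0.023·1) = 0.9773;  exp(−rT) = exp(−0.043·1) = 0.9579
Put-call parity: C − P = S·e^(−qT) − K·e^(−rT) = 320·0.9773 − 335·0.9579 = 312.7360 − 320.8965 = -8.1605
P = C − (C − P) = 48.70 − (-8.1605) = 56.8605

56.86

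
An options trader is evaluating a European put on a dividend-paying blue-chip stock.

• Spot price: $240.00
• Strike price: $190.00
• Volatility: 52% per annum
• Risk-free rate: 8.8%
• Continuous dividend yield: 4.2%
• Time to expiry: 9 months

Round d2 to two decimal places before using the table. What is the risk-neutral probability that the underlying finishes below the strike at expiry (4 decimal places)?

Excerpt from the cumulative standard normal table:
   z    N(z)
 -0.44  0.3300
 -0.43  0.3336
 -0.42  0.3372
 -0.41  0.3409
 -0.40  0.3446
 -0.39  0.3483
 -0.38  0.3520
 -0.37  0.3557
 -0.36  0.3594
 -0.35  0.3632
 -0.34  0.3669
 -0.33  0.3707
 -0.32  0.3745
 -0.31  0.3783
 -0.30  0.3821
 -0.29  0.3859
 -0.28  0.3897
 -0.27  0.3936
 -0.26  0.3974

0.3557

σ√T = 0.52·√0.75 = 0.4503
d₁ = [ln(240/190) + (0.088 − 0.042 + ½·0.52²)·0.75] / (σ√T) = (0.2336 + 0.1359) / 0.4503 = 0.8205 which rounds to 0.82
d₂ = 0.8205 − 0.4503 = 0.3702 which rounds to 0.37
Risk-neutral Pr[S_T < K] = N(−d₂) = N(-0.37) = 0.3557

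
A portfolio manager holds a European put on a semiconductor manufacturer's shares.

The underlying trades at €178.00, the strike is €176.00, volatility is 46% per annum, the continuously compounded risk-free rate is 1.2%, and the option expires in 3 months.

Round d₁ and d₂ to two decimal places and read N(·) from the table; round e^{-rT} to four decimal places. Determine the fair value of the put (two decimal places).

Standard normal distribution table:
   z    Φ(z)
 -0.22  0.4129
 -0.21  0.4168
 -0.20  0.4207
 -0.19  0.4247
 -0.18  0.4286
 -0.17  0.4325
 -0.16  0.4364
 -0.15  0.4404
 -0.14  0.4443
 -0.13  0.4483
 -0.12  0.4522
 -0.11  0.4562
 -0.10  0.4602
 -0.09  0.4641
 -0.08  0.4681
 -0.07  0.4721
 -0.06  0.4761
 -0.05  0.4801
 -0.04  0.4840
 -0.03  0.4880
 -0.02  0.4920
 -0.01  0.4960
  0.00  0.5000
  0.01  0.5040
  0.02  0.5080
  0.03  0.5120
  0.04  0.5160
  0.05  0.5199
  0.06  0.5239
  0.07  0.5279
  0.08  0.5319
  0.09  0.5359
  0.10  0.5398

σ√T = 0.46 × 0.5000 = 0.2300
d₁ = [ln(178/176) + (0.012 + ½·0.46²)·0.25] / (σ√T) = (0.0113 + 0.0295) / 0.2300 = 0.1772 ≈ 0.18
d₂ = 0.1772 − 0.2300 = -0.0528 ≈ -0.05
exp(−rT) = exp(−0.012·0.25) = 0.9970
N(−d₂) = N(0.05) = 0.5199;  N(−d₁) = N(-0.18) = 0.4286
P = 176·0.9970·0.5199 − 178·0.4286 = 91.2279 − 76.2908 = 14.9371

€14.94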